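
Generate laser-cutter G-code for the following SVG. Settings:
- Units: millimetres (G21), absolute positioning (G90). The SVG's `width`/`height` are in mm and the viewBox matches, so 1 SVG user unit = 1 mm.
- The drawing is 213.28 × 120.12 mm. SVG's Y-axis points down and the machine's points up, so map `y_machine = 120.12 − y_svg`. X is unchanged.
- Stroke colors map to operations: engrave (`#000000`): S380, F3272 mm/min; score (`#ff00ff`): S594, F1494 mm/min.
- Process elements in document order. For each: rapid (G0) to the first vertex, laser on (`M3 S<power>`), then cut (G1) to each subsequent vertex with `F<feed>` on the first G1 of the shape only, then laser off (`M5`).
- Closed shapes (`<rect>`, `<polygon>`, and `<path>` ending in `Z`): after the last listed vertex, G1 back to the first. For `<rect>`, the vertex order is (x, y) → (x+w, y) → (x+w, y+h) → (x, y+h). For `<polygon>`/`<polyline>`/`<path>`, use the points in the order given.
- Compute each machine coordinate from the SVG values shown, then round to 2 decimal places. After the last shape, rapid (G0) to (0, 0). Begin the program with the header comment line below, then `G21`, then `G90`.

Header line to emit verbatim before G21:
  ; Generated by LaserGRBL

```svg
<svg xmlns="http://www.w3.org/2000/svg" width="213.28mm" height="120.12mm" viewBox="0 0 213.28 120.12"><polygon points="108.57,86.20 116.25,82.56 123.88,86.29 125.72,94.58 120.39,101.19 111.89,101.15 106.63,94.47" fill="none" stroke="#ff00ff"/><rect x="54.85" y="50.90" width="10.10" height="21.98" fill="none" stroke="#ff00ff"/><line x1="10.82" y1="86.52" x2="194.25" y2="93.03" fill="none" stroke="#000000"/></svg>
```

viewBox `0 0 213.28 120.12` with mm width/height → 1 unit = 1 mm. Flip: y_m = 120.12 − y_svg.

**Shape 1** — `<polygon>` regular polygon, stroke `#ff00ff` → score (S594, F1494). Machine vertices: (108.57,33.92) → (116.25,37.56) → (123.88,33.83) → (125.72,25.54) → (120.39,18.93) → (111.89,18.97) → (106.63,25.65) → (108.57,33.92). Closed: final G1 returns to the first vertex.

**Shape 2** — `<rect>` rectangle, stroke `#ff00ff` → score (S594, F1494). Machine vertices: (54.85,69.22) → (64.95,69.22) → (64.95,47.24) → (54.85,47.24) → (54.85,69.22). Closed: final G1 returns to the first vertex.

**Shape 3** — `<line>` line segment, stroke `#000000` → engrave (S380, F3272). Machine vertices: (10.82,33.60) → (194.25,27.09). Open path.

; Generated by LaserGRBL
G21
G90
G0 X108.57 Y33.92
M3 S594
G1 X116.25 Y37.56 F1494
G1 X123.88 Y33.83
G1 X125.72 Y25.54
G1 X120.39 Y18.93
G1 X111.89 Y18.97
G1 X106.63 Y25.65
G1 X108.57 Y33.92
M5
G0 X54.85 Y69.22
M3 S594
G1 X64.95 Y69.22 F1494
G1 X64.95 Y47.24
G1 X54.85 Y47.24
G1 X54.85 Y69.22
M5
G0 X10.82 Y33.60
M3 S380
G1 X194.25 Y27.09 F3272
M5
G0 X0.00 Y0.00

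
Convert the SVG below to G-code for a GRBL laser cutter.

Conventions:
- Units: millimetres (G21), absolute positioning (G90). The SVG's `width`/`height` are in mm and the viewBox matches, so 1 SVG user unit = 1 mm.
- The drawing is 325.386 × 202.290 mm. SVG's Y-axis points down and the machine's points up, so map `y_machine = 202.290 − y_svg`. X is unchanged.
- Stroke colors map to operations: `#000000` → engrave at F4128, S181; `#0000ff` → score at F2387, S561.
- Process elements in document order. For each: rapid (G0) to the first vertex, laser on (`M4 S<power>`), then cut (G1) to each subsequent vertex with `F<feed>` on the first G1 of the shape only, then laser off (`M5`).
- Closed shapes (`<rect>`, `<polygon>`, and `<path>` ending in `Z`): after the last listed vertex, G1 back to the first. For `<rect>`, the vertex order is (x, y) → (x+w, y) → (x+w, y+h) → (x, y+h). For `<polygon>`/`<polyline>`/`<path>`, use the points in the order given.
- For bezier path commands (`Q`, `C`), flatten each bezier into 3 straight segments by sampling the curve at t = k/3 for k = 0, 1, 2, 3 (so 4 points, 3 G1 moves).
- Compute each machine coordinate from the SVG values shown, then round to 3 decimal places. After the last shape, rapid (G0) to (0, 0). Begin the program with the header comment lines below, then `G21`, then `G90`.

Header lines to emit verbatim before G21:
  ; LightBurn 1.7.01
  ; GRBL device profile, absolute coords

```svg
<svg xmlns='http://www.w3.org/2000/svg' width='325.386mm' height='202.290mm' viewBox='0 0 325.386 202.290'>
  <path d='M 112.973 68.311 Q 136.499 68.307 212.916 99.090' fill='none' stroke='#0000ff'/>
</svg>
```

; LightBurn 1.7.01
; GRBL device profile, absolute coords
G21
G90
G0 X112.973 Y133.979
M4 S561
G1 X134.534 Y130.561 F2387
G1 X167.848 Y120.301
G1 X212.916 Y103.200
M5
G0 X0.000 Y0.000

1 u = 1 mm; y_m = 202.290 − y.

[1] `<path>` quadratic bezier, #0000ff→score S561 F2387: (112.973,133.979) → (134.534,130.561) → (167.848,120.301) → (212.916,103.200)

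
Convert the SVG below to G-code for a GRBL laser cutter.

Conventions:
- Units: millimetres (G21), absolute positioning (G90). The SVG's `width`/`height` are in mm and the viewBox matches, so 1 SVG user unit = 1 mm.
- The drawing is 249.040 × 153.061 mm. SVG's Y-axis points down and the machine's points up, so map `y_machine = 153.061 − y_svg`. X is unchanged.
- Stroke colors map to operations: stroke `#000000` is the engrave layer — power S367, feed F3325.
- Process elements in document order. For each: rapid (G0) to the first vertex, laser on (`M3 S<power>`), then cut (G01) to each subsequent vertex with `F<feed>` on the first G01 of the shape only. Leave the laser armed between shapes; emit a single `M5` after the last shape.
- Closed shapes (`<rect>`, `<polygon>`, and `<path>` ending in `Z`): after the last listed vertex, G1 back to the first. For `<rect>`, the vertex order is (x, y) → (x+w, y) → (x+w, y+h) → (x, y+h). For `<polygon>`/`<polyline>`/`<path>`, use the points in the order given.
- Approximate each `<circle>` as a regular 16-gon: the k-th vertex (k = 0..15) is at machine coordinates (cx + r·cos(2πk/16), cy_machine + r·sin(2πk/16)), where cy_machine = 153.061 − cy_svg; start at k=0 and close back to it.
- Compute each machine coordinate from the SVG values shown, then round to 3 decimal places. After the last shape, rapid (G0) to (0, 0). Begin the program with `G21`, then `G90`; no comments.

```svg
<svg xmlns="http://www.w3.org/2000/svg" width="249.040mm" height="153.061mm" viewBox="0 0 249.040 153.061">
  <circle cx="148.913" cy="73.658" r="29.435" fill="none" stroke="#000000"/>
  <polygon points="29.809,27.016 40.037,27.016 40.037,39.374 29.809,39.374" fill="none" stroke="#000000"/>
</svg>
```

1 u = 1 mm; y_m = 153.061 − y.

[1] `<circle>` circle, #000000→engrave S367 F3325: (178.348,79.403) → (176.107,90.667) → (169.727,100.217) → (160.177,106.597) → (148.913,108.838) → (137.649,106.597) → (128.099,100.217) → (121.719,90.667) → (119.478,79.403) → (121.719,68.139) → (128.099,58.589) → (137.649,52.209) → (148.913,49.968) → (160.177,52.209) → (169.727,58.589) → (176.107,68.139) → (178.348,79.403) (closed)

[2] `<polygon>` rectangle, #000000→engrave S367 F3325: (29.809,126.045) → (40.037,126.045) → (40.037,113.687) → (29.809,113.687) → (29.809,126.045) (closed)

G21
G90
G0 X178.348 Y79.403
M3 S367
G01 X176.107 Y90.667 F3325
G01 X169.727 Y100.217
G01 X160.177 Y106.597
G01 X148.913 Y108.838
G01 X137.649 Y106.597
G01 X128.099 Y100.217
G01 X121.719 Y90.667
G01 X119.478 Y79.403
G01 X121.719 Y68.139
G01 X128.099 Y58.589
G01 X137.649 Y52.209
G01 X148.913 Y49.968
G01 X160.177 Y52.209
G01 X169.727 Y58.589
G01 X176.107 Y68.139
G01 X178.348 Y79.403
G0 X29.809 Y126.045
M3 S367
G01 X40.037 Y126.045 F3325
G01 X40.037 Y113.687
G01 X29.809 Y113.687
G01 X29.809 Y126.045
M5
G0 X0.000 Y0.000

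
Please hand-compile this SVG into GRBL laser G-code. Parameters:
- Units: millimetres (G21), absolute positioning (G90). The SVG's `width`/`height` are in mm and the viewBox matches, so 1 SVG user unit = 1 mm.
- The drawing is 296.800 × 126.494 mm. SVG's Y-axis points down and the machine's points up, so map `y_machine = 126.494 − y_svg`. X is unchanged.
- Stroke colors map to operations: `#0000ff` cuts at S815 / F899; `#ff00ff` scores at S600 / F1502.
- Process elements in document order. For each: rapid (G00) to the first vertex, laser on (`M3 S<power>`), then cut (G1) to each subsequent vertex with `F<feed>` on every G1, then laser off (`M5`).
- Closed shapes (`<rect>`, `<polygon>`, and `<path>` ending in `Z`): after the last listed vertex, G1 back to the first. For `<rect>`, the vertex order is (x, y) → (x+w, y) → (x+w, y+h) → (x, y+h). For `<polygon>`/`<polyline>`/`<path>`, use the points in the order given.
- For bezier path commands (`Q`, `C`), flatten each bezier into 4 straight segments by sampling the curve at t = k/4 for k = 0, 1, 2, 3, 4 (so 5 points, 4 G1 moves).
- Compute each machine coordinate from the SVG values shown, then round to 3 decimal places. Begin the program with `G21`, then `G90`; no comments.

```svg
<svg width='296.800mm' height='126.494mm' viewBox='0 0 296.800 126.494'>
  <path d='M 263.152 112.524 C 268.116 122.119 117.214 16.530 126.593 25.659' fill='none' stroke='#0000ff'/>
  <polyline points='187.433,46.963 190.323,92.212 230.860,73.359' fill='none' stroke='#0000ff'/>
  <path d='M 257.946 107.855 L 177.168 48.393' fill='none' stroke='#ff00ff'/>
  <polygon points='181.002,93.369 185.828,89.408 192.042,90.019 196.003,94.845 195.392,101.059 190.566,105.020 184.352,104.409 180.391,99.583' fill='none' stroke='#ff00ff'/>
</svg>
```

G21
G90
G00 X263.152 Y13.970
M3 S815
G1 X242.590 Y24.779 F899
G1 X193.217 Y57.228 F899
G1 X144.672 Y89.764 F899
G1 X126.593 Y100.835 F899
M5
G00 X187.433 Y79.531
M3 S815
G1 X190.323 Y34.282 F899
G1 X230.860 Y53.135 F899
M5
G00 X257.946 Y18.639
M3 S600
G1 X177.168 Y78.101 F1502
M5
G00 X181.002 Y33.125
M3 S600
G1 X185.828 Y37.086 F1502
G1 X192.042 Y36.475 F1502
G1 X196.003 Y31.649 F1502
G1 X195.392 Y25.435 F1502
G1 X190.566 Y21.474 F1502
G1 X184.352 Y22.085 F1502
G1 X180.391 Y26.911 F1502
G1 X181.002 Y33.125 F1502
M5

1 u = 1 mm; y_m = 126.494 − y.

[1] `<path>` cubic bezier, #0000ff→cut S815 F899: (263.152,13.970) → (242.590,24.779) → (193.217,57.228) → (144.672,89.764) → (126.593,100.835)

[2] `<polyline>` open polyline, #0000ff→cut S815 F899: (187.433,79.531) → (190.323,34.282) → (230.860,53.135)

[3] `<path>` line segment, #ff00ff→score S600 F1502: (257.946,18.639) → (177.168,78.101)

[4] `<polygon>` regular polygon, #ff00ff→score S600 F1502: (181.002,33.125) → (185.828,37.086) → (192.042,36.475) → (196.003,31.649) → (195.392,25.435) → (190.566,21.474) → (184.352,22.085) → (180.391,26.911) → (181.002,33.125) (closed)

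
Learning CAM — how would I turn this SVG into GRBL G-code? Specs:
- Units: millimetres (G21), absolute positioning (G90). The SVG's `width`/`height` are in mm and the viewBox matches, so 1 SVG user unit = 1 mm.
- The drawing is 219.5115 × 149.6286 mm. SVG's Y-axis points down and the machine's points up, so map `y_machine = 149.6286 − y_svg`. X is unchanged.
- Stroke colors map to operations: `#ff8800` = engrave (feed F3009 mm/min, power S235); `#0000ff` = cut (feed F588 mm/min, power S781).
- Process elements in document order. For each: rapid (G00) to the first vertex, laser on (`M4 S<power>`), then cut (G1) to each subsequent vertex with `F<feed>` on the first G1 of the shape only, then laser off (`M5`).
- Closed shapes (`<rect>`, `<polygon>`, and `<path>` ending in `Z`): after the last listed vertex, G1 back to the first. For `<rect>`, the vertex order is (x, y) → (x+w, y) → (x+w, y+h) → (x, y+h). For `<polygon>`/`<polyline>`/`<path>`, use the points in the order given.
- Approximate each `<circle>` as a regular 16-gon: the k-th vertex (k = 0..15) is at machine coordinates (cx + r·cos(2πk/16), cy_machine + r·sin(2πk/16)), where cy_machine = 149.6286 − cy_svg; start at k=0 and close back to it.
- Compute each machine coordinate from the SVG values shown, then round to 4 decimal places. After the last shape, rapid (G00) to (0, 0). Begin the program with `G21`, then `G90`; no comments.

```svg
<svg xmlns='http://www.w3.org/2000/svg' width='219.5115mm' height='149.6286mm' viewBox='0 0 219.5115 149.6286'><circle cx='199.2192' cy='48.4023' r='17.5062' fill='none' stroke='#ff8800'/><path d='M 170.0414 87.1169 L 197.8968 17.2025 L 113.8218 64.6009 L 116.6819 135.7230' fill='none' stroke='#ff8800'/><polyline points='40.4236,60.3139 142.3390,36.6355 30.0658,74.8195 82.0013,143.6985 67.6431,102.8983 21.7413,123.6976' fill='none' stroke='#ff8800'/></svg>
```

1 u = 1 mm; y_m = 149.6286 − y.

[1] `<circle>` circle, #ff8800→engrave S235 F3009: (216.7254,101.2263) → (215.3928,107.9256) → (211.5980,113.6051) → (205.9185,117.3999) → (199.2192,118.7325) → (192.5199,117.3999) → (186.8404,113.6051) → (183.0456,107.9256) → (181.7130,101.2263) → (183.0456,94.5270) → (186.8404,88.8475) → (192.5199,85.0527) → (199.2192,83.7201) → (205.9185,85.0527) → (211.5980,88.8475) → (215.3928,94.5270) → (216.7254,101.2263) (closed)

[2] `<path>` open polyline, #ff8800→engrave S235 F3009: (170.0414,62.5117) → (197.8968,132.4261) → (113.8218,85.0277) → (116.6819,13.9056)

[3] `<polyline>` open polyline, #ff8800→engrave S235 F3009: (40.4236,89.3147) → (142.3390,112.9931) → (30.0658,74.8091) → (82.0013,5.9301) → (67.6431,46.7303) → (21.7413,25.9310)

G21
G90
G00 X216.7254 Y101.2263
M4 S235
G1 X215.3928 Y107.9256 F3009
G1 X211.5980 Y113.6051
G1 X205.9185 Y117.3999
G1 X199.2192 Y118.7325
G1 X192.5199 Y117.3999
G1 X186.8404 Y113.6051
G1 X183.0456 Y107.9256
G1 X181.7130 Y101.2263
G1 X183.0456 Y94.5270
G1 X186.8404 Y88.8475
G1 X192.5199 Y85.0527
G1 X199.2192 Y83.7201
G1 X205.9185 Y85.0527
G1 X211.5980 Y88.8475
G1 X215.3928 Y94.5270
G1 X216.7254 Y101.2263
M5
G00 X170.0414 Y62.5117
M4 S235
G1 X197.8968 Y132.4261 F3009
G1 X113.8218 Y85.0277
G1 X116.6819 Y13.9056
M5
G00 X40.4236 Y89.3147
M4 S235
G1 X142.3390 Y112.9931 F3009
G1 X30.0658 Y74.8091
G1 X82.0013 Y5.9301
G1 X67.6431 Y46.7303
G1 X21.7413 Y25.9310
M5
G00 X0.0000 Y0.0000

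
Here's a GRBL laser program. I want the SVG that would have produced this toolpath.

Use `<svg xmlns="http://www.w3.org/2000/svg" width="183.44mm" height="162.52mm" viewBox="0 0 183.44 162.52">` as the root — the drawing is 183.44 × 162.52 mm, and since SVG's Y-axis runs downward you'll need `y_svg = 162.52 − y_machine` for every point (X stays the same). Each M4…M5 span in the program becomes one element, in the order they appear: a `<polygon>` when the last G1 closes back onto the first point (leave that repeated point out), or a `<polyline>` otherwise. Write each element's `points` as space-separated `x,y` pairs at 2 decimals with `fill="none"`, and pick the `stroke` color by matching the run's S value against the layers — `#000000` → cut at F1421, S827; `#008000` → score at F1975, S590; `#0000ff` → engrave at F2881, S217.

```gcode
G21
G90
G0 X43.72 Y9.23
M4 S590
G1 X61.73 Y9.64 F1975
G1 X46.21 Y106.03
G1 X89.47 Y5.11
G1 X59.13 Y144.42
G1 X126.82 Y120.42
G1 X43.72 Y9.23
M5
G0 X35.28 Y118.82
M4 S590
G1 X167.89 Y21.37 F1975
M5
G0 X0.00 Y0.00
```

<svg xmlns="http://www.w3.org/2000/svg" width="183.44mm" height="162.52mm" viewBox="0 0 183.44 162.52">
  <polygon points="43.72,153.29 61.73,152.88 46.21,56.49 89.47,157.41 59.13,18.10 126.82,42.10" fill="none" stroke="#008000"/>
  <polyline points="35.28,43.70 167.89,141.15" fill="none" stroke="#008000"/>
</svg>

y_svg = 162.52 − y_m. Every run uses S590, so all elements get stroke `#008000` (score).

[1] closed run; points: 43.72,153.29 61.73,152.88 46.21,56.49 89.47,157.41 59.13,18.10 126.82,42.10

[2] open run; points: 35.28,43.70 167.89,141.15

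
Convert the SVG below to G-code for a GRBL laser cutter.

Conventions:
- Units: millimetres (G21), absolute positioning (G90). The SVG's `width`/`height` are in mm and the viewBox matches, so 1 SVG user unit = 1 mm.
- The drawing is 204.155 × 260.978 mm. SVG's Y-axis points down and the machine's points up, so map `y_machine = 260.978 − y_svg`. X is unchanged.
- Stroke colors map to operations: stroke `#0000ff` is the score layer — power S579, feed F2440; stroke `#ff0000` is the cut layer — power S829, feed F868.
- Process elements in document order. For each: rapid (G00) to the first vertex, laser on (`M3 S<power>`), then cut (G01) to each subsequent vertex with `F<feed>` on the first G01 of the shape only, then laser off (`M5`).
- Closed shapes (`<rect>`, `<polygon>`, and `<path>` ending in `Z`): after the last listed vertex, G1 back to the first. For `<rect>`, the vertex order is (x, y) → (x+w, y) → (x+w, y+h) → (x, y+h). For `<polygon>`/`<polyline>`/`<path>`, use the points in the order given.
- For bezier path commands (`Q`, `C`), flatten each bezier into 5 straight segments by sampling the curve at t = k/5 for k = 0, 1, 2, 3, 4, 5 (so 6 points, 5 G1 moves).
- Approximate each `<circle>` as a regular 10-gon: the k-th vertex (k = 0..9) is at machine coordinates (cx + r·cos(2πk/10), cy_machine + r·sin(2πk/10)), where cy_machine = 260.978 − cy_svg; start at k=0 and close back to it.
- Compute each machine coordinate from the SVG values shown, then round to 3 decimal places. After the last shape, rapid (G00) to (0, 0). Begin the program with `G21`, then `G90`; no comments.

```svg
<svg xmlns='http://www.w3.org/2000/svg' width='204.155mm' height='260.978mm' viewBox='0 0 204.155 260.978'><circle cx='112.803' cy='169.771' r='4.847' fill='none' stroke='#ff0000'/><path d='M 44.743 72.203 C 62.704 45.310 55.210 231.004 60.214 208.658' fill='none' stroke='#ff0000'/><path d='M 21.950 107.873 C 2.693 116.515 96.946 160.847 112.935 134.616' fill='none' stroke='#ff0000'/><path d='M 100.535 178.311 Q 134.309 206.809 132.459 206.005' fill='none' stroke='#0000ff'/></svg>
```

G21
G90
G00 X117.650 Y91.207
M3 S829
G01 X116.724 Y94.056 F868
G01 X114.301 Y95.817
G01 X111.305 Y95.817
G01 X108.882 Y94.056
G01 X107.956 Y91.207
G01 X108.882 Y88.358
G01 X111.305 Y86.597
G01 X114.301 Y86.597
G01 X116.724 Y88.358
G01 X117.650 Y91.207
M5
G00 X44.743 Y188.775
M3 S829
G01 X52.769 Y182.765 F868
G01 X56.507 Y145.925
G01 X57.779 Y98.444
G01 X58.408 Y60.512
G01 X60.214 Y52.320
M5
G00 X21.950 Y153.105
M3 S829
G01 X22.483 Y144.487 F868
G01 X41.053 Y132.404
G01 X68.455 Y121.955
G01 X95.484 Y118.241
G01 X112.935 Y126.362
M5
G00 X100.535 Y82.667
M3 S579
G01 X112.620 Y72.440 F2440
G01 X121.854 Y64.557
G01 X128.239 Y59.018
G01 X131.774 Y55.823
G01 X132.459 Y54.973
M5
G00 X0.000 Y0.000

1 u = 1 mm; y_m = 260.978 − y.

[1] `<circle>` circle, #ff0000→cut S829 F868: (117.650,91.207) → (116.724,94.056) → (114.301,95.817) → (111.305,95.817) → (108.882,94.056) → (107.956,91.207) → (108.882,88.358) → (111.305,86.597) → (114.301,86.597) → (116.724,88.358) → (117.650,91.207) (closed)

[2] `<path>` cubic bezier, #ff0000→cut S829 F868: (44.743,188.775) → (52.769,182.765) → (56.507,145.925) → (57.779,98.444) → (58.408,60.512) → (60.214,52.320)

[3] `<path>` cubic bezier, #ff0000→cut S829 F868: (21.950,153.105) → (22.483,144.487) → (41.053,132.404) → (68.455,121.955) → (95.484,118.241) → (112.935,126.362)

[4] `<path>` quadratic bezier, #0000ff→score S579 F2440: (100.535,82.667) → (112.620,72.440) → (121.854,64.557) → (128.239,59.018) → (131.774,55.823) → (132.459,54.973)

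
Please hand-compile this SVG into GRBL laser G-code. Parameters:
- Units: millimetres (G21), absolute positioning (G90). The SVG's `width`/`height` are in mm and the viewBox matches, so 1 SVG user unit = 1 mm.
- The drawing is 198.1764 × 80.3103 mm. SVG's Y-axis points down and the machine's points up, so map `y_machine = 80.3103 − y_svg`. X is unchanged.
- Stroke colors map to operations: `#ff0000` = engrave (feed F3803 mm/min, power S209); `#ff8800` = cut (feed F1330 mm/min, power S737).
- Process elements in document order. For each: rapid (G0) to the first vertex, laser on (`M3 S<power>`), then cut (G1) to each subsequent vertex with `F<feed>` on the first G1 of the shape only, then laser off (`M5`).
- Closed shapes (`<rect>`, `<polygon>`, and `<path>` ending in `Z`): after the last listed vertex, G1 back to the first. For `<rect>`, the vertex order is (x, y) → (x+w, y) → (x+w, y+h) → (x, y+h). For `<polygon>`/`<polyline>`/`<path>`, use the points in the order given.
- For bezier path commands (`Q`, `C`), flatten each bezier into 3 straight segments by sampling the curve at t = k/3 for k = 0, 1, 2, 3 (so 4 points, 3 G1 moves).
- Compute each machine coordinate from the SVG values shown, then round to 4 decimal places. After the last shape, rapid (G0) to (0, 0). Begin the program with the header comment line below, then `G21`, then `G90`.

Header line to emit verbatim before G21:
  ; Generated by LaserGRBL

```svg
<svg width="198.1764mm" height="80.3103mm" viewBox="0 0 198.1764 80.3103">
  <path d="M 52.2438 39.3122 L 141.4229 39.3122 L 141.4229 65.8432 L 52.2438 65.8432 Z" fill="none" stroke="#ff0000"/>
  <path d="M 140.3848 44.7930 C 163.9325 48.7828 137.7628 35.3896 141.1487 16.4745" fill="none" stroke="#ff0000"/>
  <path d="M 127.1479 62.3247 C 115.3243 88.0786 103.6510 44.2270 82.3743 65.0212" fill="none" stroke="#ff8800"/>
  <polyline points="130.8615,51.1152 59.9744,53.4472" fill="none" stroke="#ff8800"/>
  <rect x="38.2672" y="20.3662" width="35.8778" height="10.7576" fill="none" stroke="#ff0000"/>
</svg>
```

; Generated by LaserGRBL
G21
G90
G0 X52.2438 Y40.9981
M3 S209
G1 X141.4229 Y40.9981 F3803
G1 X141.4229 Y14.4671
G1 X52.2438 Y14.4671
G1 X52.2438 Y40.9981
M5
G0 X140.3848 Y35.5173
M3 S209
G1 X150.2961 Y36.8825 F3803
G1 X144.6786 Y47.2006
G1 X141.1487 Y63.8358
M5
G0 X127.1479 Y17.9856
M3 S737
G1 X115.0132 Y10.4613 F1330
G1 X100.8111 Y19.5070
G1 X82.3743 Y15.2891
M5
G0 X130.8615 Y29.1951
M3 S737
G1 X59.9744 Y26.8631 F1330
M5
G0 X38.2672 Y59.9441
M3 S209
G1 X74.1450 Y59.9441 F3803
G1 X74.1450 Y49.1865
G1 X38.2672 Y49.1865
G1 X38.2672 Y59.9441
M5
G0 X0.0000 Y0.0000

Since the viewBox matches the mm dimensions, user units are millimetres directly. The only transform is the Y-flip y_m = 80.3103 − y_svg.

Shape 1 is a rectangle drawn with `<path>`. Its stroke #ff0000 means engrave at S209, F3803. After flipping Y the toolpath is (52.2438,40.9981) → (141.4229,40.9981) → (141.4229,14.4671) → (52.2438,14.4671) → (52.2438,40.9981), returning to the start.

Shape 2 is a cubic bezier drawn with `<path>`. Its stroke #ff0000 means engrave at S209, F3803. After flipping Y the toolpath is (140.3848,35.5173) → (150.2961,36.8825) → (144.6786,47.2006) → (141.1487,63.8358).

Shape 3 is a cubic bezier drawn with `<path>`. Its stroke #ff8800 means cut at S737, F1330. After flipping Y the toolpath is (127.1479,17.9856) → (115.0132,10.4613) → (100.8111,19.5070) → (82.3743,15.2891).

Shape 4 is a line segment drawn with `<polyline>`. Its stroke #ff8800 means cut at S737, F1330. After flipping Y the toolpath is (130.8615,29.1951) → (59.9744,26.8631).

Shape 5 is a rectangle drawn with `<rect>`. Its stroke #ff0000 means engrave at S209, F3803. After flipping Y the toolpath is (38.2672,59.9441) → (74.1450,59.9441) → (74.1450,49.1865) → (38.2672,49.1865) → (38.2672,59.9441), returning to the start.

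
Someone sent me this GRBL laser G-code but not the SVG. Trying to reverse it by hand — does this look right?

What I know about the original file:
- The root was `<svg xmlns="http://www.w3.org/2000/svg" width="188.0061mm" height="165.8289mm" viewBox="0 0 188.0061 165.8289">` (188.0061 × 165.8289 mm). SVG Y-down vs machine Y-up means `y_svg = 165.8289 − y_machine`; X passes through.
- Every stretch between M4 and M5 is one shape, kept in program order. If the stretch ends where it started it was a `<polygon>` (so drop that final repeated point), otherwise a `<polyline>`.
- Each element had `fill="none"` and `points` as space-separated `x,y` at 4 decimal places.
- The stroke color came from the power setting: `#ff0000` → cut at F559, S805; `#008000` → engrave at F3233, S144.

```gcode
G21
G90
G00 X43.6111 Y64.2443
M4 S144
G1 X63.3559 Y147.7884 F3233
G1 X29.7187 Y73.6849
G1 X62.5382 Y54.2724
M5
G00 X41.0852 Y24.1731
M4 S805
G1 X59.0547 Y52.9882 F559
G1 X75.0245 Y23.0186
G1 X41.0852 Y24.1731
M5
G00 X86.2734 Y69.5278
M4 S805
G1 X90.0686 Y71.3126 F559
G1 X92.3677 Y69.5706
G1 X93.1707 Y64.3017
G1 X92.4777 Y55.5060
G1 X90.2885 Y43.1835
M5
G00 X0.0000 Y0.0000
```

Machine Y-up, SVG Y-down with viewBox height 165.8289, so y_svg = 165.8289 − y_machine; X carries over.

Run 1: S144 ⇒ engrave layer `#008000`. The run is open, so emit a `<polyline>` with points (Y-flipped): 43.6111,101.5846 63.3559,18.0405 29.7187,92.1440 62.5382,111.5565.

Run 2: power S805 maps to stroke `#ff0000` (cut). The run returns to its start, so emit a `<polygon>` with points (Y-flipped): 41.0852,141.6558 59.0547,112.8407 75.0245,142.8103.

Run 3: power S805 maps to stroke `#ff0000` (cut). The run is open, so emit a `<polyline>` with points (Y-flipped): 86.2734,96.3011 90.0686,94.5163 92.3677,96.2583 93.1707,101.5272 92.4777,110.3229 90.2885,122.6454.

<svg xmlns="http://www.w3.org/2000/svg" width="188.0061mm" height="165.8289mm" viewBox="0 0 188.0061 165.8289">
  <polyline points="43.6111,101.5846 63.3559,18.0405 29.7187,92.1440 62.5382,111.5565" fill="none" stroke="#008000"/>
  <polygon points="41.0852,141.6558 59.0547,112.8407 75.0245,142.8103" fill="none" stroke="#ff0000"/>
  <polyline points="86.2734,96.3011 90.0686,94.5163 92.3677,96.2583 93.1707,101.5272 92.4777,110.3229 90.2885,122.6454" fill="none" stroke="#ff0000"/>
</svg>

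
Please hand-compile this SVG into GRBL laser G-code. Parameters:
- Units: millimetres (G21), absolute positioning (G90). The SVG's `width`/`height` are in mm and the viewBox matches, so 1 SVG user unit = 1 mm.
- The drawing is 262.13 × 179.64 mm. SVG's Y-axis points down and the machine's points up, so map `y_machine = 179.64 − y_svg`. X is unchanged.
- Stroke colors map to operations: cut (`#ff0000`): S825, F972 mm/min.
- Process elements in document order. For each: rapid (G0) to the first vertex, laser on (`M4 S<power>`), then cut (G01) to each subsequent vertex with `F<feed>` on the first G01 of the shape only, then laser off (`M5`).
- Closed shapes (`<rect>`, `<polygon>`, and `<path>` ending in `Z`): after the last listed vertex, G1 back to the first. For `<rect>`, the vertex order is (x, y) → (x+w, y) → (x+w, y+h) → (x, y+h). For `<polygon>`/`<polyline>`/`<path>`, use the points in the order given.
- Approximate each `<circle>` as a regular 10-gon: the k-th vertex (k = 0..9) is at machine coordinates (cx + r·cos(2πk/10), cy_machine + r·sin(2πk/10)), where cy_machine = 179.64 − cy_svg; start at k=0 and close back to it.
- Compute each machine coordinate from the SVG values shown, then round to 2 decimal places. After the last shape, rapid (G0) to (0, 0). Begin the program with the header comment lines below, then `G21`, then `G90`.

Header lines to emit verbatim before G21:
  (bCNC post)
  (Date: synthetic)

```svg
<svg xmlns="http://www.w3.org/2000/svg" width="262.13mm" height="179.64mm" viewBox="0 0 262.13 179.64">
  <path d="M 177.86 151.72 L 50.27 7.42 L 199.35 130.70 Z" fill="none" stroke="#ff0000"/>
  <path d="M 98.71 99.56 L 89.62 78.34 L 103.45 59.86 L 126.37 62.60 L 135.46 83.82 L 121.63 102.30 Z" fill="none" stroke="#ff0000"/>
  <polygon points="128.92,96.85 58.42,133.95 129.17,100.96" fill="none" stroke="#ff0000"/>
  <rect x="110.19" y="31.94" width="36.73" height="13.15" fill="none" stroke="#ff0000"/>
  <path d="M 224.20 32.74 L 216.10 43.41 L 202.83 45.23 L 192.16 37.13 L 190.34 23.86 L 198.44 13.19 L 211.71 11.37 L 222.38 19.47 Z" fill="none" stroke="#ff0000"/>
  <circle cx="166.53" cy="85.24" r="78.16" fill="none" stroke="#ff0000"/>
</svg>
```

1 u = 1 mm; y_m = 179.64 − y.

[1] `<path>` closed polygon, #ff0000→cut S825 F972: (177.86,27.92) → (50.27,172.22) → (199.35,48.94) → (177.86,27.92) (closed)

[2] `<path>` regular polygon, #ff0000→cut S825 F972: (98.71,80.08) → (89.62,101.30) → (103.45,119.78) → (126.37,117.04) → (135.46,95.82) → (121.63,77.34) → (98.71,80.08) (closed)

[3] `<polygon>` closed polygon, #ff0000→cut S825 F972: (128.92,82.79) → (58.42,45.69) → (129.17,78.68) → (128.92,82.79) (closed)

[4] `<rect>` rectangle, #ff0000→cut S825 F972: (110.19,147.70) → (146.92,147.70) → (146.92,134.55) → (110.19,134.55) → (110.19,147.70) (closed)

[5] `<path>` regular polygon, #ff0000→cut S825 F972: (224.20,146.90) → (216.10,136.23) → (202.83,134.41) → (192.16,142.51) → (190.34,155.78) → (198.44,166.45) → (211.71,168.27) → (222.38,160.17) → (224.20,146.90) (closed)

[6] `<circle>` circle, #ff0000→cut S825 F972: (244.69,94.40) → (229.76,140.34) → (190.68,168.73) → (142.38,168.73) → (103.30,140.34) → (88.37,94.40) → (103.30,48.46) → (142.38,20.07) → (190.68,20.07) → (229.76,48.46) → (244.69,94.40) (closed)

(bCNC post)
(Date: synthetic)
G21
G90
G0 X177.86 Y27.92
M4 S825
G01 X50.27 Y172.22 F972
G01 X199.35 Y48.94
G01 X177.86 Y27.92
M5
G0 X98.71 Y80.08
M4 S825
G01 X89.62 Y101.30 F972
G01 X103.45 Y119.78
G01 X126.37 Y117.04
G01 X135.46 Y95.82
G01 X121.63 Y77.34
G01 X98.71 Y80.08
M5
G0 X128.92 Y82.79
M4 S825
G01 X58.42 Y45.69 F972
G01 X129.17 Y78.68
G01 X128.92 Y82.79
M5
G0 X110.19 Y147.70
M4 S825
G01 X146.92 Y147.70 F972
G01 X146.92 Y134.55
G01 X110.19 Y134.55
G01 X110.19 Y147.70
M5
G0 X224.20 Y146.90
M4 S825
G01 X216.10 Y136.23 F972
G01 X202.83 Y134.41
G01 X192.16 Y142.51
G01 X190.34 Y155.78
G01 X198.44 Y166.45
G01 X211.71 Y168.27
G01 X222.38 Y160.17
G01 X224.20 Y146.90
M5
G0 X244.69 Y94.40
M4 S825
G01 X229.76 Y140.34 F972
G01 X190.68 Y168.73
G01 X142.38 Y168.73
G01 X103.30 Y140.34
G01 X88.37 Y94.40
G01 X103.30 Y48.46
G01 X142.38 Y20.07
G01 X190.68 Y20.07
G01 X229.76 Y48.46
G01 X244.69 Y94.40
M5
G0 X0.00 Y0.00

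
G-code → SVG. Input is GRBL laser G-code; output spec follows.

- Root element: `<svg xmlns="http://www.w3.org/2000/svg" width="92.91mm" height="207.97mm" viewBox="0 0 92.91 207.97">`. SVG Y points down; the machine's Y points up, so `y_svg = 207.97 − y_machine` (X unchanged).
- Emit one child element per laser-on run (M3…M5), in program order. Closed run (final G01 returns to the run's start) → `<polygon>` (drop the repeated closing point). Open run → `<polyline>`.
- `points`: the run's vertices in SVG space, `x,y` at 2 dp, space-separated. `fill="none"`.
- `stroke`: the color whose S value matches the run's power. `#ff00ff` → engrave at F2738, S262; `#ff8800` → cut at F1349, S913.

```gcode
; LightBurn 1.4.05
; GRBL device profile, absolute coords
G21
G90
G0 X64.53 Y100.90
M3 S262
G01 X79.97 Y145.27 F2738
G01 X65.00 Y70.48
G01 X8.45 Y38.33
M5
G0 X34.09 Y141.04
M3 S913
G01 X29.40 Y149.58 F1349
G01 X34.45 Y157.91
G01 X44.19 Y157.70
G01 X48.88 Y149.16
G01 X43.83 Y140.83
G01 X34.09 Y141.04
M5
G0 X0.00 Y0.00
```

<svg xmlns="http://www.w3.org/2000/svg" width="92.91mm" height="207.97mm" viewBox="0 0 92.91 207.97">
  <polyline points="64.53,107.07 79.97,62.70 65.00,137.49 8.45,169.64" fill="none" stroke="#ff00ff"/>
  <polygon points="34.09,66.93 29.40,58.39 34.45,50.06 44.19,50.27 48.88,58.81 43.83,67.14" fill="none" stroke="#ff8800"/>
</svg>

Machine Y-up, SVG Y-down with viewBox height 207.97, so y_svg = 207.97 − y_machine; X carries over.

Run 1: S262 ⇒ engrave layer `#ff00ff`. The run is open, so emit a `<polyline>` with points (Y-flipped): 64.53,107.07 79.97,62.70 65.00,137.49 8.45,169.64.

Run 2: power S913 maps to stroke `#ff8800` (cut). The run returns to its start, so emit a `<polygon>` with points (Y-flipped): 34.09,66.93 29.40,58.39 34.45,50.06 44.19,50.27 48.88,58.81 43.83,67.14.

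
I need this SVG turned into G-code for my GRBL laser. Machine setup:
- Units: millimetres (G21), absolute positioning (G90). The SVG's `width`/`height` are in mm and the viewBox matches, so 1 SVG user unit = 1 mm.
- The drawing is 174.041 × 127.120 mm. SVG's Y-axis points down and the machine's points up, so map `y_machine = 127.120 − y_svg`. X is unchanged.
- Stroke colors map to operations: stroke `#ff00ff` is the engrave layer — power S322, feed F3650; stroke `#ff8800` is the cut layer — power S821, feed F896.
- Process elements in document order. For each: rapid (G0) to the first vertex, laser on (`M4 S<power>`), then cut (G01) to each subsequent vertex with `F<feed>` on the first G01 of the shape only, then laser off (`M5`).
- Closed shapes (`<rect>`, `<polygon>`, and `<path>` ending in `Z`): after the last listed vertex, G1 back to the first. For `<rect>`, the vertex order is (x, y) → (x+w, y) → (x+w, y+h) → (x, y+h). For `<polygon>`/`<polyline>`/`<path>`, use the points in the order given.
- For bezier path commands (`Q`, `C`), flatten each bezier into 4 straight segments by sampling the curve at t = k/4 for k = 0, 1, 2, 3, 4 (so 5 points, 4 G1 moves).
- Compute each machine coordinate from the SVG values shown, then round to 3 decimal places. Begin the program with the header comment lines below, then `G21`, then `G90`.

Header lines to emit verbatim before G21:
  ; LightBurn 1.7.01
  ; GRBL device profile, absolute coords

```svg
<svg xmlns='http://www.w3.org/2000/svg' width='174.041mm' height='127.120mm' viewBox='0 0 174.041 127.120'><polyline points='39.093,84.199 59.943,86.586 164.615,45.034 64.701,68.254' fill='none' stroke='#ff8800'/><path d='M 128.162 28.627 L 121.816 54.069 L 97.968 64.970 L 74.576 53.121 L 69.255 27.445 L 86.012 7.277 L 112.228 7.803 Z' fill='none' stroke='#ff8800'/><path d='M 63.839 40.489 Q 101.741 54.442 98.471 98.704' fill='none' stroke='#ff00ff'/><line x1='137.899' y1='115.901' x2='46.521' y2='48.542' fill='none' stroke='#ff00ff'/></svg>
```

viewBox `0 0 174.041 127.120` with mm width/height → 1 unit = 1 mm. Flip: y_m = 127.120 − y_svg.

**Shape 1** — `<polyline>` open polyline, stroke `#ff8800` → cut (S821, F896). Machine vertices: (39.093,42.921) → (59.943,40.534) → (164.615,82.086) → (64.701,58.866). Open path.

**Shape 2** — `<path>` regular polygon, stroke `#ff8800` → cut (S821, F896). Machine vertices: (128.162,98.493) → (121.816,73.051) → (97.968,62.150) → (74.576,73.999) → (69.255,99.675) → (86.012,119.843) → (112.228,119.317) → (128.162,98.493). Closed: final G1 returns to the first vertex.

**Shape 3** — `<path>` quadratic bezier, stroke `#ff00ff` → engrave (S322, F3650). Control points (SVG): P0=(63.839,40.489), P1=(101.741,54.442), P2=(98.471,98.704); sampled at t=k/4. Machine vertices: (63.839,86.631) → (80.217,77.760) → (91.448,65.101) → (97.533,48.653) → (98.471,28.416). Open path.

**Shape 4** — `<line>` line segment, stroke `#ff00ff` → engrave (S322, F3650). Machine vertices: (137.899,11.219) → (46.521,78.578). Open path.

; LightBurn 1.7.01
; GRBL device profile, absolute coords
G21
G90
G0 X39.093 Y42.921
M4 S821
G01 X59.943 Y40.534 F896
G01 X164.615 Y82.086
G01 X64.701 Y58.866
M5
G0 X128.162 Y98.493
M4 S821
G01 X121.816 Y73.051 F896
G01 X97.968 Y62.150
G01 X74.576 Y73.999
G01 X69.255 Y99.675
G01 X86.012 Y119.843
G01 X112.228 Y119.317
G01 X128.162 Y98.493
M5
G0 X63.839 Y86.631
M4 S322
G01 X80.217 Y77.760 F3650
G01 X91.448 Y65.101
G01 X97.533 Y48.653
G01 X98.471 Y28.416
M5
G0 X137.899 Y11.219
M4 S322
G01 X46.521 Y78.578 F3650
M5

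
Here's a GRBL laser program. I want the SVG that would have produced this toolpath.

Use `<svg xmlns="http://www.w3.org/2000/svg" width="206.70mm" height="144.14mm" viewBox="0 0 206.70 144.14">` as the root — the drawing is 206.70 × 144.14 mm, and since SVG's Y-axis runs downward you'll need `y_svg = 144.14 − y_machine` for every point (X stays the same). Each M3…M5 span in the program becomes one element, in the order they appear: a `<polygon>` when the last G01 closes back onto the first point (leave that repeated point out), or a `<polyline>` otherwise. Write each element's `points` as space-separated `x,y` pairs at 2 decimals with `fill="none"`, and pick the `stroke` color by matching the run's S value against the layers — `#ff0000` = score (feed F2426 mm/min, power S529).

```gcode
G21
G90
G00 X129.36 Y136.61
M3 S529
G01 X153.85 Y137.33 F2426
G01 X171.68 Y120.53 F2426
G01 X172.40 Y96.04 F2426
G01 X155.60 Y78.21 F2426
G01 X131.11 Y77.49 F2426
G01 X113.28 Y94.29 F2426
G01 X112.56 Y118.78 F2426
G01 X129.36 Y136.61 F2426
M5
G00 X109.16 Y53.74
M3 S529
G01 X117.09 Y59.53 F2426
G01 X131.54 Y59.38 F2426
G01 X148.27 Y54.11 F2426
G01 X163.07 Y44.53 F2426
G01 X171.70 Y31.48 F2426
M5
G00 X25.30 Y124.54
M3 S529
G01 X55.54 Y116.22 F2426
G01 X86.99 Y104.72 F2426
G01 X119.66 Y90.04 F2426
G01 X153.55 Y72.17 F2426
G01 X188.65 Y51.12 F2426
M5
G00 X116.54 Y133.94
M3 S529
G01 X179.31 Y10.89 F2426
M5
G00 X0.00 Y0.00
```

<svg xmlns="http://www.w3.org/2000/svg" width="206.70mm" height="144.14mm" viewBox="0 0 206.70 144.14">
  <polygon points="129.36,7.53 153.85,6.81 171.68,23.61 172.40,48.10 155.60,65.93 131.11,66.65 113.28,49.85 112.56,25.36" fill="none" stroke="#ff0000"/>
  <polyline points="109.16,90.40 117.09,84.61 131.54,84.76 148.27,90.03 163.07,99.61 171.70,112.66" fill="none" stroke="#ff0000"/>
  <polyline points="25.30,19.60 55.54,27.92 86.99,39.42 119.66,54.10 153.55,71.97 188.65,93.02" fill="none" stroke="#ff0000"/>
  <polyline points="116.54,10.20 179.31,133.25" fill="none" stroke="#ff0000"/>
</svg>

Each laser-on run becomes one SVG element. Flip Y back into SVG space with y_svg = 144.14 − y_machine. Every run uses S529, so all elements get stroke `#ff0000` (score).

Run 1: The run returns to its start, so emit a `<polygon>` with points (Y-flipped): 129.36,7.53 153.85,6.81 171.68,23.61 172.40,48.10 155.60,65.93 131.11,66.65 113.28,49.85 112.56,25.36.

Run 2: The run is open, so emit a `<polyline>` with points (Y-flipped): 109.16,90.40 117.09,84.61 131.54,84.76 148.27,90.03 163.07,99.61 171.70,112.66.

Run 3: The run is open, so emit a `<polyline>` with points (Y-flipped): 25.30,19.60 55.54,27.92 86.99,39.42 119.66,54.10 153.55,71.97 188.65,93.02.

Run 4: The run is open, so emit a `<polyline>` with points (Y-flipped): 116.54,10.20 179.31,133.25.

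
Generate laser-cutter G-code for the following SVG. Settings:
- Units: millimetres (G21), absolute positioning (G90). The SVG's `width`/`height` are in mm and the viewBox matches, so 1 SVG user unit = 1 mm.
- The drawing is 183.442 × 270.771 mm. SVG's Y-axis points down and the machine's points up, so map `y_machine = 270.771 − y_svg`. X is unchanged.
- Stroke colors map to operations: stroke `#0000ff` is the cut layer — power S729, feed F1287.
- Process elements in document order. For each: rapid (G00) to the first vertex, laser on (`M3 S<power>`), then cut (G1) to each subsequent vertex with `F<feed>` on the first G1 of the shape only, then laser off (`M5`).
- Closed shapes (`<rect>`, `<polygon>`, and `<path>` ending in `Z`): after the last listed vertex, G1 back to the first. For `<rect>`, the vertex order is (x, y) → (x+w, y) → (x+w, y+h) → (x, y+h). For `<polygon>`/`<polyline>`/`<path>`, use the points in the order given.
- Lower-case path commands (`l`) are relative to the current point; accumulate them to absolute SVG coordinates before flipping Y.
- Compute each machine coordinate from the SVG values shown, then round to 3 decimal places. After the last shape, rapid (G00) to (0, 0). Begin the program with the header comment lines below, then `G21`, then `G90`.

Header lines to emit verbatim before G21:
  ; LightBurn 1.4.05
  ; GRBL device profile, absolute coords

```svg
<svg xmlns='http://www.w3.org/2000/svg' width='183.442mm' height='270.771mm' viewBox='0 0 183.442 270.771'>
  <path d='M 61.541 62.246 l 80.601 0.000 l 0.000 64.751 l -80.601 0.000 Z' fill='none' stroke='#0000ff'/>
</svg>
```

1 u = 1 mm; y_m = 270.771 − y.

[1] `<path>` rectangle, #0000ff→cut S729 F1287: (61.541,208.525) → (142.142,208.525) → (142.142,143.774) → (61.541,143.774) → (61.541,208.525) (closed)

; LightBurn 1.4.05
; GRBL device profile, absolute coords
G21
G90
G00 X61.541 Y208.525
M3 S729
G1 X142.142 Y208.525 F1287
G1 X142.142 Y143.774
G1 X61.541 Y143.774
G1 X61.541 Y208.525
M5
G00 X0.000 Y0.000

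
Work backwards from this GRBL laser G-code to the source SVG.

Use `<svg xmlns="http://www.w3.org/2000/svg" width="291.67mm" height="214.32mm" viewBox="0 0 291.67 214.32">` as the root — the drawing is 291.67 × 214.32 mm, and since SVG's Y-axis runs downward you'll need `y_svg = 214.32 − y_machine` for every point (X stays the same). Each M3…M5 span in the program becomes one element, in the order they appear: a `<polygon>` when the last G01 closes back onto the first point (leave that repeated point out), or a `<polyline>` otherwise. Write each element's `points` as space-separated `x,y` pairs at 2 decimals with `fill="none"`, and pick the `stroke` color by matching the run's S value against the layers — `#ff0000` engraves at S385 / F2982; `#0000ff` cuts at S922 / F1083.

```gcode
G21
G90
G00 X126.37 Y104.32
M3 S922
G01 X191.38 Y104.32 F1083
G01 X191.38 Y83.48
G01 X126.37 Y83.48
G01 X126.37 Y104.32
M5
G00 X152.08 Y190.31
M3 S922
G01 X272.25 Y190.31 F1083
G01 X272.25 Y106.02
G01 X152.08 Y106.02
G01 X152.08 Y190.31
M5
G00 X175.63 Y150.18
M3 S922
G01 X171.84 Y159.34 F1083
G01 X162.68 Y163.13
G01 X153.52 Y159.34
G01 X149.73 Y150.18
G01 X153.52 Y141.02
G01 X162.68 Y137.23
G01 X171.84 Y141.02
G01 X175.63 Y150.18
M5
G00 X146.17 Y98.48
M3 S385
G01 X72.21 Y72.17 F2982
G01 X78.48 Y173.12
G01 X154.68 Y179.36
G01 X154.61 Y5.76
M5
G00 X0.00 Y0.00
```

y_svg = 214.32 − y_m.

[1] S922→`#0000ff` (cut); closed run; points: 126.37,110.00 191.38,110.00 191.38,130.84 126.37,130.84

[2] S922→`#0000ff` (cut); closed run; points: 152.08,24.01 272.25,24.01 272.25,108.30 152.08,108.30

[3] S922→`#0000ff` (cut); closed run; points: 175.63,64.14 171.84,54.98 162.68,51.19 153.52,54.98 149.73,64.14 153.52,73.30 162.68,77.09 171.84,73.30

[4] S385→`#ff0000` (engrave); open run; points: 146.17,115.84 72.21,142.15 78.48,41.20 154.68,34.96 154.61,208.56

<svg xmlns="http://www.w3.org/2000/svg" width="291.67mm" height="214.32mm" viewBox="0 0 291.67 214.32">
  <polygon points="126.37,110.00 191.38,110.00 191.38,130.84 126.37,130.84" fill="none" stroke="#0000ff"/>
  <polygon points="152.08,24.01 272.25,24.01 272.25,108.30 152.08,108.30" fill="none" stroke="#0000ff"/>
  <polygon points="175.63,64.14 171.84,54.98 162.68,51.19 153.52,54.98 149.73,64.14 153.52,73.30 162.68,77.09 171.84,73.30" fill="none" stroke="#0000ff"/>
  <polyline points="146.17,115.84 72.21,142.15 78.48,41.20 154.68,34.96 154.61,208.56" fill="none" stroke="#ff0000"/>
</svg>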